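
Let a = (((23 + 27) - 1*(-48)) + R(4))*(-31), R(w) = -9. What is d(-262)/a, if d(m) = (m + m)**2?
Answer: -274576/2759 ≈ -99.520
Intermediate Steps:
a = -2759 (a = (((23 + 27) - 1*(-48)) - 9)*(-31) = ((50 + 48) - 9)*(-31) = (98 - 9)*(-31) = 89*(-31) = -2759)
d(m) = 4*m**2 (d(m) = (2*m)**2 = 4*m**2)
d(-262)/a = (4*(-262)**2)/(-2759) = (4*68644)*(-1/2759) = 274576*(-1/2759) = -274576/2759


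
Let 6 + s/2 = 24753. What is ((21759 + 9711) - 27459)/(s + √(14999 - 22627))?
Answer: 14180031/174975976 - 573*I*√1907/174975976 ≈ 0.08104 - 0.00014301*I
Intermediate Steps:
s = 49494 (s = -12 + 2*24753 = -12 + 49506 = 49494)
((21759 + 9711) - 27459)/(s + √(14999 - 22627)) = ((21759 + 9711) - 27459)/(49494 + √(14999 - 22627)) = (31470 - 27459)/(49494 + √(-7628)) = 4011/(49494 + 2*I*√1907)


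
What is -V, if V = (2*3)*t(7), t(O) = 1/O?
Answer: -6/7 ≈ -0.85714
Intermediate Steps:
t(O) = 1/O
V = 6/7 (V = (2*3)/7 = 6*(⅐) = 6/7 ≈ 0.85714)
-V = -1*6/7 = -6/7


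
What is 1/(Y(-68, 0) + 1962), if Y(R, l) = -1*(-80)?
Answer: 1/2042 ≈ 0.00048972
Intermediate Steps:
Y(R, l) = 80
1/(Y(-68, 0) + 1962) = 1/(80 + 1962) = 1/2042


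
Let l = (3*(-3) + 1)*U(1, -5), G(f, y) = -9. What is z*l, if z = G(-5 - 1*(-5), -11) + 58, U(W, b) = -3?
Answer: 1176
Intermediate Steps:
l = 24 (l = (3*(-3) + 1)*(-3) = (-9 + 1)*(-3) = -8*(-3) = 24)
z = 49 (z = -9 + 58 = 49)
z*l = 49*24 = 1176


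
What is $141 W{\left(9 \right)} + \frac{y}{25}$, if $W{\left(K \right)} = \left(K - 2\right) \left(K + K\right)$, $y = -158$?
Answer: $\frac{443992}{25} \approx 17760.0$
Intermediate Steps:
$W{\left(K \right)} = 2 K \left(-2 + K\right)$ ($W{\left(K \right)} = \left(-2 + K\right) 2 K = 2 K \left(-2 + K\right)$)
$141 W{\left(9 \right)} + \frac{y}{25} = 141 \cdot 2 \cdot 9 \left(-2 + 9\right) - \frac{158}{25} = 141 \cdot 2 \cdot 9 \cdot 7 - \frac{158}{25} = 141 \cdot 126 - \frac{158}{25} = 17766 - \frac{158}{25} = \frac{443992}{25}$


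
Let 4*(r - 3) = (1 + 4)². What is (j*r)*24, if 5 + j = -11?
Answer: -3552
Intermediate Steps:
j = -16 (j = -5 - 11 = -16)
r = 37/4 (r = 3 + (1 + 4)²/4 = 3 + (¼)*5² = 3 + (¼)*25 = 3 + 25/4 = 37/4 ≈ 9.2500)
(j*r)*24 = -16*37/4*24 = -148*24 = -3552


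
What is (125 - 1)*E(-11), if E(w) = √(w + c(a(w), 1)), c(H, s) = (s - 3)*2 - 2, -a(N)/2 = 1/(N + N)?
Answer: 124*I*√17 ≈ 511.27*I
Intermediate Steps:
a(N) = -1/N (a(N) = -2/(N + N) = -2*1/(2*N) = -1/N)
c(H, s) = -8 + 2*s (c(H, s) = (-3 + s)*2 - 2 = (-6 + 2*s) - 2 = -8 + 2*s)
E(w) = √(-6 + w) (E(w) = √(w + (-8 + 2*1)) = √(w + (-8 + 2)) = √(w - 6) = √(-6 + w))
(125 - 1)*E(-11) = (125 - 1)*√(-6 - 11) = 124*√(-17) = 124*(I*√17) = 124*I*√17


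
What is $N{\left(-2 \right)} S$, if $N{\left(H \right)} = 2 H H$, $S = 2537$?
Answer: $20296$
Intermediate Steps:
$N{\left(H \right)} = 2 H^{2}$
$N{\left(-2 \right)} S = 2 \left(-2\right)^{2} \cdot 2537 = 2 \cdot 4 \cdot 2537 = 8 \cdot 2537 = 20296$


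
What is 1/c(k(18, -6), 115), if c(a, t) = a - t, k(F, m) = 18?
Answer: -1/97 ≈ -0.010309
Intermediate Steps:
1/c(k(18, -6), 115) = 1/(18 - 1*115) = 1/(18 - 115) = 1/(-97) = -1/97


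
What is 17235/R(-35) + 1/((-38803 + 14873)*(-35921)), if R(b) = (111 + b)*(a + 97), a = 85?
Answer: 7407512781691/5944921189480 ≈ 1.2460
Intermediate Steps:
R(b) = 20202 + 182*b (R(b) = (111 + b)*(85 + 97) = (111 + b)*182 = 20202 + 182*b)
17235/R(-35) + 1/((-38803 + 14873)*(-35921)) = 17235/(20202 + 182*(-35)) + 1/((-38803 + 14873)*(-35921)) = 17235/(20202 - 6370) - 1/35921/(-23930) = 17235/13832 - 1/23930*(-1/35921) = 17235*(1/13832) + 1/859589530 = 17235/13832 + 1/859589530 = 7407512781691/5944921189480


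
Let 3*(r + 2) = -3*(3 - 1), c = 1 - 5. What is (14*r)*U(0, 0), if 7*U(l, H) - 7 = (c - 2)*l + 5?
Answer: -96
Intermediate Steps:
c = -4
r = -4 (r = -2 + (-3*(3 - 1))/3 = -2 + (-3*2)/3 = -2 + (⅓)*(-6) = -2 - 2 = -4)
U(l, H) = 12/7 - 6*l/7 (U(l, H) = 1 + ((-4 - 2)*l + 5)/7 = 1 + (-6*l + 5)/7 = 1 + (5 - 6*l)/7 = 1 + (5/7 - 6*l/7) = 12/7 - 6*l/7)
(14*r)*U(0, 0) = (14*(-4))*(12/7 - 6/7*0) = -56*(12/7 + 0) = -56*12/7 = -96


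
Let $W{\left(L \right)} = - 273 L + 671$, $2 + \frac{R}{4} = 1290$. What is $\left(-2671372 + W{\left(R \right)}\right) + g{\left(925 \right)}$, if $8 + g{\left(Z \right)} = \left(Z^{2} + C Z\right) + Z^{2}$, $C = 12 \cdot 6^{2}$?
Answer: $-1966355$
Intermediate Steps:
$R = 5152$ ($R = -8 + 4 \cdot 1290 = -8 + 5160 = 5152$)
$C = 432$ ($C = 12 \cdot 36 = 432$)
$g{\left(Z \right)} = -8 + 2 Z^{2} + 432 Z$ ($g{\left(Z \right)} = -8 + \left(\left(Z^{2} + 432 Z\right) + Z^{2}\right) = -8 + \left(2 Z^{2} + 432 Z\right) = -8 + 2 Z^{2} + 432 Z$)
$W{\left(L \right)} = 671 - 273 L$
$\left(-2671372 + W{\left(R \right)}\right) + g{\left(925 \right)} = \left(-2671372 + \left(671 - 1406496\right)\right) + \left(-8 + 2 \cdot 925^{2} + 432 \cdot 925\right) = \left(-2671372 + \left(671 - 1406496\right)\right) + \left(-8 + 2 \cdot 855625 + 399600\right) = \left(-2671372 - 1405825\right) + \left(-8 + 1711250 + 399600\right) = -4077197 + 2110842 = -1966355$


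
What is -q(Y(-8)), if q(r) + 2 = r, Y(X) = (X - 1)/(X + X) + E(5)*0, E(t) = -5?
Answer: 23/16 ≈ 1.4375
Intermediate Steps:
Y(X) = (-1 + X)/(2*X) (Y(X) = (X - 1)/(X + X) - 5*0 = (-1 + X)/((2*X)) + 0 = (-1 + X)*(1/(2*X)) + 0 = (-1 + X)/(2*X) + 0 = (-1 + X)/(2*X))
q(r) = -2 + r
-q(Y(-8)) = -(-2 + (1/2)*(-1 - 8)/(-8)) = -(-2 + (1/2)*(-1/8)*(-9)) = -(-2 + 9/16) = -1*(-23/16) = 23/16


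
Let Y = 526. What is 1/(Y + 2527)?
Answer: 1/3053 ≈ 0.00032755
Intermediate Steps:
1/(Y + 2527) = 1/(526 + 2527) = 1/3053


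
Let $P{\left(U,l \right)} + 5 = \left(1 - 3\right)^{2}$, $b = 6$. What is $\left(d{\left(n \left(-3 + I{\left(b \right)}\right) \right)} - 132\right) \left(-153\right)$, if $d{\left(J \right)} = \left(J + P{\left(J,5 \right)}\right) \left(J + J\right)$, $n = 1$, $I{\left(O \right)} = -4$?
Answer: $3060$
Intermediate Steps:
$P{\left(U,l \right)} = -1$ ($P{\left(U,l \right)} = -5 + \left(1 - 3\right)^{2} = -5 + \left(-2\right)^{2} = -5 + 4 = -1$)
$d{\left(J \right)} = 2 J \left(-1 + J\right)$ ($d{\left(J \right)} = \left(J - 1\right) \left(J + J\right) = \left(-1 + J\right) 2 J = 2 J \left(-1 + J\right)$)
$\left(d{\left(n \left(-3 + I{\left(b \right)}\right) \right)} - 132\right) \left(-153\right) = \left(2 \cdot 1 \left(-3 - 4\right) \left(-1 + 1 \left(-3 - 4\right)\right) - 132\right) \left(-153\right) = \left(2 \cdot 1 \left(-7\right) \left(-1 + 1 \left(-7\right)\right) - 132\right) \left(-153\right) = \left(2 \left(-7\right) \left(-1 - 7\right) - 132\right) \left(-153\right) = \left(2 \left(-7\right) \left(-8\right) - 132\right) \left(-153\right) = \left(112 - 132\right) \left(-153\right) = \left(-20\right) \left(-153\right) = 3060$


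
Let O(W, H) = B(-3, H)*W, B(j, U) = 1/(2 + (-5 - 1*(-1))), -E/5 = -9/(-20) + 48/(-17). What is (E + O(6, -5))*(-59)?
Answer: -35577/68 ≈ -523.19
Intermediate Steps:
E = 807/68 (E = -5*(-9/(-20) + 48/(-17)) = -5*(-9*(-1/20) + 48*(-1/17)) = -5*(9/20 - 48/17) = -5*(-807/340) = 807/68 ≈ 11.868)
B(j, U) = -½ (B(j, U) = 1/(2 + (-5 + 1)) = 1/(2 - 4) = 1/(-2) = -½)
O(W, H) = -W/2
(E + O(6, -5))*(-59) = (807/68 - ½*6)*(-59) = (807/68 - 3)*(-59) = (603/68)*(-59) = -35577/68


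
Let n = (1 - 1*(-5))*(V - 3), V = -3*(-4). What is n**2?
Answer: 2916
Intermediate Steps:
V = 12
n = 54 (n = (1 - 1*(-5))*(12 - 3) = (1 + 5)*9 = 6*9 = 54)
n**2 = 54**2 = 2916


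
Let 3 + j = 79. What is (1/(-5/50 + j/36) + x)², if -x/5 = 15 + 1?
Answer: 207072100/32761 ≈ 6320.7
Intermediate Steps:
x = -80 (x = -5*(15 + 1) = -5*16 = -80)
j = 76 (j = -3 + 79 = 76)
(1/(-5/50 + j/36) + x)² = (1/(-5/50 + 76/36) - 80)² = (1/(-5*1/50 + 76*(1/36)) - 80)² = (1/(-⅒ + 19/9) - 80)² = (1/(181/90) - 80)² = (90/181 - 80)² = (-14390/181)² = 207072100/32761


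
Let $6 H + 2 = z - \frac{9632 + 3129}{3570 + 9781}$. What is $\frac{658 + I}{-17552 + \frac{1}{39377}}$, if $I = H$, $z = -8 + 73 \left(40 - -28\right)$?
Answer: $- \frac{27689216953}{327602778822} \approx -0.084521$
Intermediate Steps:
$z = 4956$ ($z = -8 + 73 \left(40 + 28\right) = -8 + 73 \cdot 68 = -8 + 4964 = 4956$)
$H = \frac{66128093}{80106}$ ($H = - \frac{1}{3} + \frac{4956 - \frac{9632 + 3129}{3570 + 9781}}{6} = - \frac{1}{3} + \frac{4956 - \frac{12761}{13351}}{6} = - \frac{1}{3} + \frac{1}{6} \cdot \frac{66154795}{13351} = - \frac{1}{3} + \frac{66154795}{80106} = \frac{66128093}{80106} \approx 825.51$)
$I = \frac{66128093}{80106} \approx 825.51$
$\frac{658 + I}{-17552 + \frac{1}{39377}} = \frac{658 + \frac{66128093}{80106}}{-17552 + \frac{1}{39377}} = \frac{118837841}{80106 \left(-17552 + \frac{1}{39377}\right)} = \frac{118837841}{80106 \left(- \frac{691145103}{39377}\right)} = \frac{118837841}{80106} \left(- \frac{39377}{691145103}\right) = - \frac{27689216953}{327602778822}$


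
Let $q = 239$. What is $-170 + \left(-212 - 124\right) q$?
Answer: $-80474$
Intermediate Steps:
$-170 + \left(-212 - 124\right) q = -170 + \left(-212 - 124\right) 239 = -170 - 80304 = -80474$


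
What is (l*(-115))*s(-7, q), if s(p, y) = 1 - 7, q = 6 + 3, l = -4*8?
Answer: -22080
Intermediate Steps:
l = -32
q = 9
s(p, y) = -6
(l*(-115))*s(-7, q) = -32*(-115)*(-6) = 3680*(-6) = -22080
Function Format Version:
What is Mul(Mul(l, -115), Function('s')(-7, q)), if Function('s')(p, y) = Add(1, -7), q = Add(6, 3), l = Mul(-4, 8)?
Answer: -22080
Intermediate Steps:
l = -32
q = 9
Function('s')(p, y) = -6
Mul(Mul(l, -115), Function('s')(-7, q)) = Mul(Mul(-32, -115), -6) = Mul(3680, -6) = -22080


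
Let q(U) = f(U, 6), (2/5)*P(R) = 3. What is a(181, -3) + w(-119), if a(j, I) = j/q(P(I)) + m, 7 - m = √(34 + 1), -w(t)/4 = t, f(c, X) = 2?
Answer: 1147/2 - √35 ≈ 567.58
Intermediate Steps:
P(R) = 15/2 (P(R) = (5/2)*3 = 15/2)
w(t) = -4*t
q(U) = 2
m = 7 - √35 (m = 7 - √(34 + 1) = 7 - √35 ≈ 1.0839)
a(j, I) = 7 + j/2 - √35 (a(j, I) = j/2 + (7 - √35) = 7 + j/2 - √35)
a(181, -3) + w(-119) = (7 + (½)*181 - √35) - 4*(-119) = (7 + 181/2 - √35) + 476 = (195/2 - √35) + 476 = 1147/2 - √35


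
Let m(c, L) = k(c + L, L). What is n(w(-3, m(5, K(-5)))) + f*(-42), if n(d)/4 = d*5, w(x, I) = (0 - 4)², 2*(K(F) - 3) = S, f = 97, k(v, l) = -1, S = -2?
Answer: -3754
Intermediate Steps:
K(F) = 2 (K(F) = 3 + (½)*(-2) = 3 - 1 = 2)
m(c, L) = -1
w(x, I) = 16 (w(x, I) = (-4)² = 16)
n(d) = 20*d (n(d) = 4*(d*5) = 4*(5*d) = 20*d)
n(w(-3, m(5, K(-5)))) + f*(-42) = 20*16 + 97*(-42) = 320 - 4074 = -3754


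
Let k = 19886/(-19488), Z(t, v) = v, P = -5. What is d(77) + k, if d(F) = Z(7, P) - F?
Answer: -808951/9744 ≈ -83.020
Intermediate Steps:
d(F) = -5 - F
k = -9943/9744 (k = 19886*(-1/19488) = -9943/9744 ≈ -1.0204)
d(77) + k = (-5 - 1*77) - 9943/9744 = (-5 - 77) - 9943/9744 = -82 - 9943/9744 = -808951/9744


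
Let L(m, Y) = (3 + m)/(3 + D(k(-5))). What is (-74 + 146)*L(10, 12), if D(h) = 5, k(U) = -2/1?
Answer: 117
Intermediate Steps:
k(U) = -2 (k(U) = -2*1 = -2)
L(m, Y) = 3/8 + m/8 (L(m, Y) = (3 + m)/(3 + 5) = (3 + m)/8 = (3 + m)*(⅛) = 3/8 + m/8)
(-74 + 146)*L(10, 12) = (-74 + 146)*(3/8 + (⅛)*10) = 72*(3/8 + 5/4) = 72*(13/8) = 117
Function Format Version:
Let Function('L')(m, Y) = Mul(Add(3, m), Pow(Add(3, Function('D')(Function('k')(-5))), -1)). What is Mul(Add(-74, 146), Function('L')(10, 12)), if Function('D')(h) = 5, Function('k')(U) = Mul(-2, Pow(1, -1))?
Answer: 117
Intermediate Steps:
Function('k')(U) = -2 (Function('k')(U) = Mul(-2, 1) = -2)
Function('L')(m, Y) = Add(Rational(3, 8), Mul(Rational(1, 8), m)) (Function('L')(m, Y) = Mul(Add(3, m), Pow(Add(3, 5), -1)) = Mul(Add(3, m), Pow(8, -1)) = Mul(Add(3, m), Rational(1, 8)) = Add(Rational(3, 8), Mul(Rational(1, 8), m)))
Mul(Add(-74, 146), Function('L')(10, 12)) = Mul(Add(-74, 146), Add(Rational(3, 8), Mul(Rational(1, 8), 10))) = Mul(72, Add(Rational(3, 8), Rational(5, 4))) = Mul(72, Rational(13, 8)) = 117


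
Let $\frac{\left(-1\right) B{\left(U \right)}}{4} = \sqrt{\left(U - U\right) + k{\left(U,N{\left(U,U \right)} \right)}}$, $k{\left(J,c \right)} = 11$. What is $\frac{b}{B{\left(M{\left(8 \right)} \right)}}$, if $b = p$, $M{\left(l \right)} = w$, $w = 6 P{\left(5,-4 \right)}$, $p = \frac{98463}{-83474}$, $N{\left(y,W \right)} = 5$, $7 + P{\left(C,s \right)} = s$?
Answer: $\frac{98463 \sqrt{11}}{3672856} \approx 0.088913$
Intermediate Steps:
$P{\left(C,s \right)} = -7 + s$
$p = - \frac{98463}{83474}$ ($p = 98463 \left(- \frac{1}{83474}\right) = - \frac{98463}{83474} \approx -1.1796$)
$w = -66$ ($w = 6 \left(-7 - 4\right) = 6 \left(-11\right) = -66$)
$M{\left(l \right)} = -66$
$b = - \frac{98463}{83474} \approx -1.1796$
$B{\left(U \right)} = - 4 \sqrt{11}$ ($B{\left(U \right)} = - 4 \sqrt{\left(U - U\right) + 11} = - 4 \sqrt{0 + 11} = - 4 \sqrt{11}$)
$\frac{b}{B{\left(M{\left(8 \right)} \right)}} = - \frac{98463}{83474 \left(- 4 \sqrt{11}\right)} = - \frac{98463 \left(- \frac{\sqrt{11}}{44}\right)}{83474} = \frac{98463 \sqrt{11}}{3672856}$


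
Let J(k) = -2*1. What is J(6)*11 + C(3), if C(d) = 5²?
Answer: 3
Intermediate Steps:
C(d) = 25
J(k) = -2
J(6)*11 + C(3) = -2*11 + 25 = -22 + 25 = 3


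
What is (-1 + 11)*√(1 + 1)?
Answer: 10*√2 ≈ 14.142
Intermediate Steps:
(-1 + 11)*√(1 + 1) = 10*√2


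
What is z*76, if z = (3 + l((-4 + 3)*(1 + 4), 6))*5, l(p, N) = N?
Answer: 3420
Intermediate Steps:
z = 45 (z = (3 + 6)*5 = 9*5 = 45)
z*76 = 45*76 = 3420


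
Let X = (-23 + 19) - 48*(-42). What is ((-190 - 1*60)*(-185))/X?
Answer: 23125/1006 ≈ 22.987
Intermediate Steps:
X = 2012 (X = -4 + 2016 = 2012)
((-190 - 1*60)*(-185))/X = ((-190 - 1*60)*(-185))/2012 = ((-190 - 60)*(-185))*(1/2012) = -250*(-185)*(1/2012) = 46250*(1/2012) = 23125/1006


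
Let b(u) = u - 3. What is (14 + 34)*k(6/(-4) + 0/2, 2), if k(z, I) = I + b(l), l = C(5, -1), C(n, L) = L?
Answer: -96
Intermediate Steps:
l = -1
b(u) = -3 + u
k(z, I) = -4 + I (k(z, I) = I + (-3 - 1) = I - 4 = -4 + I)
(14 + 34)*k(6/(-4) + 0/2, 2) = (14 + 34)*(-4 + 2) = 48*(-2) = -96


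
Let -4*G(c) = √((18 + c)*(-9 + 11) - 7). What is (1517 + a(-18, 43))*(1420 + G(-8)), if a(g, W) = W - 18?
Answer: 2189640 - 771*√13/2 ≈ 2.1882e+6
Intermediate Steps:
a(g, W) = -18 + W
G(c) = -√(29 + 2*c)/4 (G(c) = -√((18 + c)*(-9 + 11) - 7)/4 = -√((18 + c)*2 - 7)/4 = -√((36 + 2*c) - 7)/4 = -√(29 + 2*c)/4)
(1517 + a(-18, 43))*(1420 + G(-8)) = (1517 + (-18 + 43))*(1420 - √(29 + 2*(-8))/4) = (1517 + 25)*(1420 - √(29 - 16)/4) = 1542*(1420 - √13/4) = 2189640 - 771*√13/2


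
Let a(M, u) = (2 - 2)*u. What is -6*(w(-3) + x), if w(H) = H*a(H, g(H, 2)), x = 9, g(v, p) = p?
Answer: -54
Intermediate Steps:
a(M, u) = 0 (a(M, u) = 0*u = 0)
w(H) = 0 (w(H) = H*0 = 0)
-6*(w(-3) + x) = -6*(0 + 9) = -6*9 = -54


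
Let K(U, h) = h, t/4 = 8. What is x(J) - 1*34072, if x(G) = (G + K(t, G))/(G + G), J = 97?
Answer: -34071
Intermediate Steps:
t = 32 (t = 4*8 = 32)
x(G) = 1 (x(G) = (G + G)/(G + G) = (2*G)/((2*G)) = (2*G)*(1/(2*G)) = 1)
x(J) - 1*34072 = 1 - 1*34072 = 1 - 34072 = -34071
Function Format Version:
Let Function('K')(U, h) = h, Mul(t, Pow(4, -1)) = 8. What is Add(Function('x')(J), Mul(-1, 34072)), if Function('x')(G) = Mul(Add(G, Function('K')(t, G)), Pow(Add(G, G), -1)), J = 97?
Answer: -34071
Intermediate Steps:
t = 32 (t = Mul(4, 8) = 32)
Function('x')(G) = 1 (Function('x')(G) = Mul(Add(G, G), Pow(Add(G, G), -1)) = Mul(Mul(2, G), Pow(Mul(2, G), -1)) = Mul(Mul(2, G), Mul(Rational(1, 2), Pow(G, -1))) = 1)
Add(Function('x')(J), Mul(-1, 34072)) = Add(1, Mul(-1, 34072)) = Add(1, -34072) = -34071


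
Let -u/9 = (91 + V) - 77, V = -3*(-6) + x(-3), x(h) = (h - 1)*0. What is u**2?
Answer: 82944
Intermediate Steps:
x(h) = 0 (x(h) = (-1 + h)*0 = 0)
V = 18 (V = -3*(-6) + 0 = 18 + 0 = 18)
u = -288 (u = -9*((91 + 18) - 77) = -9*(109 - 77) = -9*32 = -288)
u**2 = (-288)**2 = 82944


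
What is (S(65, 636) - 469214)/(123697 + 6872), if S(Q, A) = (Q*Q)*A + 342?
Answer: 2218228/130569 ≈ 16.989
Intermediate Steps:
S(Q, A) = 342 + A*Q**2 (S(Q, A) = Q**2*A + 342 = A*Q**2 + 342 = 342 + A*Q**2)
(S(65, 636) - 469214)/(123697 + 6872) = ((342 + 636*65**2) - 469214)/(123697 + 6872) = ((342 + 636*4225) - 469214)/130569 = ((342 + 2687100) - 469214)*(1/130569) = (2687442 - 469214)*(1/130569) = 2218228*(1/130569) = 2218228/130569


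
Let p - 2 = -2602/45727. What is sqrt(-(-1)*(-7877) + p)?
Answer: I*sqrt(16466417397529)/45727 ≈ 88.741*I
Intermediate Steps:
p = 88852/45727 (p = 2 - 2602/45727 = 88852/45727 ≈ 1.9431)
sqrt(-(-1)*(-7877) + p) = sqrt(-(-1)*(-7877) + 88852/45727) = sqrt(-1*7877 + 88852/45727) = sqrt(-7877 + 88852/45727) = sqrt(-360102727/45727) = I*sqrt(16466417397529)/45727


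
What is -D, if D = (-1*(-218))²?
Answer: -47524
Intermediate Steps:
D = 47524 (D = 218² = 47524)
-D = -1*47524 = -47524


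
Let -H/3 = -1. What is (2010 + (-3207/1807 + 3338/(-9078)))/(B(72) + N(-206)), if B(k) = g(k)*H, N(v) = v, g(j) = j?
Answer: 8234196637/41009865 ≈ 200.79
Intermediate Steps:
H = 3 (H = -3*(-1) = 3)
B(k) = 3*k (B(k) = k*3 = 3*k)
(2010 + (-3207/1807 + 3338/(-9078)))/(B(72) + N(-206)) = (2010 + (-3207/1807 + 3338/(-9078)))/(3*72 - 206) = (2010 + (-3207*1/1807 + 3338*(-1/9078)))/(216 - 206) = (2010 + (-3207/1807 - 1669/4539))/10 = (2010 - 17572456/8201973)*(⅒) = (16468393274/8201973)*(⅒) = 8234196637/41009865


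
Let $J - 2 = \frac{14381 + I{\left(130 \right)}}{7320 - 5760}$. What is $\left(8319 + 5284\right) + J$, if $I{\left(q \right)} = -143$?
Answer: $\frac{3539673}{260} \approx 13614.0$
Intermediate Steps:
$J = \frac{2893}{260}$ ($J = 2 + \frac{14381 - 143}{7320 - 5760} = 2 + \frac{14238}{1560} = 2 + 14238 \cdot \frac{1}{1560} = 2 + \frac{2373}{260} = \frac{2893}{260} \approx 11.127$)
$\left(8319 + 5284\right) + J = \left(8319 + 5284\right) + \frac{2893}{260} = 13603 + \frac{2893}{260} = \frac{3539673}{260}$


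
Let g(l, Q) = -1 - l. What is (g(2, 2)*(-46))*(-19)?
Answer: -2622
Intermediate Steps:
(g(2, 2)*(-46))*(-19) = ((-1 - 1*2)*(-46))*(-19) = ((-1 - 2)*(-46))*(-19) = -3*(-46)*(-19) = 138*(-19) = -2622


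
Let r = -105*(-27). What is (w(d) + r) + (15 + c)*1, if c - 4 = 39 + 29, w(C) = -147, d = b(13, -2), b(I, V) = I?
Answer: 2775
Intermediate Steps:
d = 13
c = 72 (c = 4 + (39 + 29) = 4 + 68 = 72)
r = 2835
(w(d) + r) + (15 + c)*1 = (-147 + 2835) + (15 + 72)*1 = 2688 + 87*1 = 2688 + 87 = 2775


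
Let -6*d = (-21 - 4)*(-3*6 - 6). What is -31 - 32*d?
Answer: 3169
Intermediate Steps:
d = -100 (d = -(-21 - 4)*(-3*6 - 6)/6 = -(-25)*(-18 - 6)/6 = -(-25)*(-24)/6 = -⅙*600 = -100)
-31 - 32*d = -31 - 32*(-100) = -31 + 3200 = 3169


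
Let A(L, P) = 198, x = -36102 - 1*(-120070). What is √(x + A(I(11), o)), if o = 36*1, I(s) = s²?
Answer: √84166 ≈ 290.11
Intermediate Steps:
x = 83968 (x = -36102 + 120070 = 83968)
o = 36
√(x + A(I(11), o)) = √(83968 + 198) = √84166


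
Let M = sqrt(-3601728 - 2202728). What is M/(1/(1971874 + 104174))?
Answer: 4152096*I*sqrt(1451114) ≈ 5.0017e+9*I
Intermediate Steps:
M = 2*I*sqrt(1451114) (M = sqrt(-5804456) = 2*I*sqrt(1451114) ≈ 2409.2*I)
M/(1/(1971874 + 104174)) = (2*I*sqrt(1451114))/(1/(1971874 + 104174)) = (2*I*sqrt(1451114))/(1/2076048) = (2*I*sqrt(1451114))*2076048 = 4152096*I*sqrt(1451114)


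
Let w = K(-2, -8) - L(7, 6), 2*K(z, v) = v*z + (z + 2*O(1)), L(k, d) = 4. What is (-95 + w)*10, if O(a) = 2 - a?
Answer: -910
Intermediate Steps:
K(z, v) = 1 + z/2 + v*z/2 (K(z, v) = (v*z + (z + 2*(2 - 1*1)))/2 = (v*z + (z + 2*(2 - 1)))/2 = (v*z + (z + 2*1))/2 = (v*z + (z + 2))/2 = (v*z + (2 + z))/2 = (2 + z + v*z)/2 = 1 + z/2 + v*z/2)
w = 4 (w = (1 + (1/2)*(-2) + (1/2)*(-8)*(-2)) - 1*4 = (1 - 1 + 8) - 4 = 8 - 4 = 4)
(-95 + w)*10 = (-95 + 4)*10 = -91*10 = -910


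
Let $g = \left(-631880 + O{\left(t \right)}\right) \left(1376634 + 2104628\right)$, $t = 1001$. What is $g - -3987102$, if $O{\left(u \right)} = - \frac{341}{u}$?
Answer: $- \frac{200176069855800}{91} \approx -2.1997 \cdot 10^{12}$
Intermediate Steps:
$g = - \frac{200176432682082}{91}$ ($g = \left(-631880 - \frac{341}{1001}\right) \left(1376634 + 2104628\right) = \left(-631880 - \frac{31}{91}\right) 3481262 = \left(- \frac{57501111}{91}\right) 3481262 = - \frac{200176432682082}{91} \approx -2.1997 \cdot 10^{12}$)
$g - -3987102 = - \frac{200176432682082}{91} - -3987102 = - \frac{200176432682082}{91} + 3987102 = - \frac{200176069855800}{91}$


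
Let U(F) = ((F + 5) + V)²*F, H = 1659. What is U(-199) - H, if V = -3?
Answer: -7724650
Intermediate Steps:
U(F) = F*(2 + F)² (U(F) = ((F + 5) - 3)²*F = ((5 + F) - 3)²*F = (2 + F)²*F = F*(2 + F)²)
U(-199) - H = -199*(2 - 199)² - 1*1659 = -199*(-197)² - 1659 = -199*38809 - 1659 = -7722991 - 1659 = -7724650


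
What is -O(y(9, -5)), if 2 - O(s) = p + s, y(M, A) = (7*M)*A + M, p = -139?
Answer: -447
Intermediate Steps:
y(M, A) = M + 7*A*M (y(M, A) = 7*A*M + M = M + 7*A*M)
O(s) = 141 - s (O(s) = 2 - (-139 + s) = 2 + (139 - s) = 141 - s)
-O(y(9, -5)) = -(141 - 9*(1 + 7*(-5))) = -(141 - 9*(1 - 35)) = -(141 - 9*(-34)) = -(141 - 1*(-306)) = -(141 + 306) = -1*447 = -447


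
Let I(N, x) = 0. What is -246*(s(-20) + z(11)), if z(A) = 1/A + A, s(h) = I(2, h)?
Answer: -30012/11 ≈ -2728.4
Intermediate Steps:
s(h) = 0
z(A) = A + 1/A (z(A) = 1/A + A = A + 1/A)
-246*(s(-20) + z(11)) = -246*(0 + (11 + 1/11)) = -246*(0 + 122/11) = -246*122/11 = -30012/11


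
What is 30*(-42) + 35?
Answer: -1225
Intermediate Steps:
30*(-42) + 35 = -1260 + 35 = -1225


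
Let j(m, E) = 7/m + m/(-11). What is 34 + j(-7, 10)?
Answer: 370/11 ≈ 33.636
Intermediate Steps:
j(m, E) = 7/m - m/11 (j(m, E) = 7/m + m*(-1/11) = 7/m - m/11)
34 + j(-7, 10) = 34 + (7/(-7) - 1/11*(-7)) = 34 + (7*(-⅐) + 7/11) = 34 + (-1 + 7/11) = 34 - 4/11 = 370/11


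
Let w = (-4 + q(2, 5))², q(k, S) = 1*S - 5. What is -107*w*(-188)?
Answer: 321856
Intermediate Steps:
q(k, S) = -5 + S (q(k, S) = S - 5 = -5 + S)
w = 16 (w = (-4 + (-5 + 5))² = (-4 + 0)² = (-4)² = 16)
-107*w*(-188) = -107*16*(-188) = -1712*(-188) = 321856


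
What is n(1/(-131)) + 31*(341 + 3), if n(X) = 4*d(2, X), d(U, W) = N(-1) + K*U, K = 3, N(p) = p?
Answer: 10684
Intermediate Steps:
d(U, W) = -1 + 3*U
n(X) = 20 (n(X) = 4*(-1 + 3*2) = 4*(-1 + 6) = 4*5 = 20)
n(1/(-131)) + 31*(341 + 3) = 20 + 31*(341 + 3) = 20 + 31*344 = 20 + 10664 = 10684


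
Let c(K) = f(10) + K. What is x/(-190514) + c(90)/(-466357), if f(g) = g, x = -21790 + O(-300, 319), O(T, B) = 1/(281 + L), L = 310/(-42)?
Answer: 58280907608483/510517950463508 ≈ 0.11416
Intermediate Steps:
L = -155/21 (L = 310*(-1/42) = -155/21 ≈ -7.3810)
O(T, B) = 21/5746 (O(T, B) = 1/(281 - 155/21) = 1/(5746/21) = 21/5746)
x = -125205319/5746 (x = -21790 + 21/5746 = -125205319/5746 ≈ -21790.)
c(K) = 10 + K
x/(-190514) + c(90)/(-466357) = -125205319/5746/(-190514) + (10 + 90)/(-466357) = -125205319/5746*(-1/190514) + 100*(-1/466357) = 125205319/1094693444 - 100/466357 = 58280907608483/510517950463508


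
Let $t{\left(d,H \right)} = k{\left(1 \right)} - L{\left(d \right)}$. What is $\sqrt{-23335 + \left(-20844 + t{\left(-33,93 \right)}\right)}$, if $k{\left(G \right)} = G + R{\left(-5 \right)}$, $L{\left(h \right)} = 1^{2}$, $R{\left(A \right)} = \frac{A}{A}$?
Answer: $i \sqrt{44178} \approx 210.19 i$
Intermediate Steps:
$R{\left(A \right)} = 1$
$L{\left(h \right)} = 1$
$k{\left(G \right)} = 1 + G$ ($k{\left(G \right)} = G + 1 = 1 + G$)
$t{\left(d,H \right)} = 1$ ($t{\left(d,H \right)} = \left(1 + 1\right) - 1 = 2 - 1 = 1$)
$\sqrt{-23335 + \left(-20844 + t{\left(-33,93 \right)}\right)} = \sqrt{-23335 + \left(-20844 + 1\right)} = \sqrt{-23335 - 20843} = \sqrt{-44178} = i \sqrt{44178}$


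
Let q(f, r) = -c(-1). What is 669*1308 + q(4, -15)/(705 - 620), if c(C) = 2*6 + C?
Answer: 74379409/85 ≈ 8.7505e+5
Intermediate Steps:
c(C) = 12 + C
q(f, r) = -11 (q(f, r) = -(12 - 1) = -1*11 = -11)
669*1308 + q(4, -15)/(705 - 620) = 669*1308 - 11/(705 - 620) = 875052 - 11/85 = 74379409/85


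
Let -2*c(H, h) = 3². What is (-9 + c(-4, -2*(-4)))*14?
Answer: -189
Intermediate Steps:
c(H, h) = -9/2 (c(H, h) = -½*3² = -½*9 = -9/2)
(-9 + c(-4, -2*(-4)))*14 = (-9 - 9/2)*14 = -27/2*14 = -189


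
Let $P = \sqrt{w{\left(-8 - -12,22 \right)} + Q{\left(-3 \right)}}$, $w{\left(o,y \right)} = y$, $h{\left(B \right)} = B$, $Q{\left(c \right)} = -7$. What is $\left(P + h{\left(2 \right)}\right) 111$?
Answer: $222 + 111 \sqrt{15} \approx 651.9$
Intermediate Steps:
$P = \sqrt{15}$ ($P = \sqrt{22 - 7} = \sqrt{15} \approx 3.873$)
$\left(P + h{\left(2 \right)}\right) 111 = \left(\sqrt{15} + 2\right) 111 = \left(2 + \sqrt{15}\right) 111 = 222 + 111 \sqrt{15}$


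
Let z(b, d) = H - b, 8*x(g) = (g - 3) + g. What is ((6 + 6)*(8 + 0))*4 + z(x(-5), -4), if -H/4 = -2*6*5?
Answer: 5005/8 ≈ 625.63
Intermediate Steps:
x(g) = -3/8 + g/4 (x(g) = ((g - 3) + g)/8 = ((-3 + g) + g)/8 = (-3 + 2*g)/8 = -3/8 + g/4)
H = 240 (H = -4*(-2*6)*5 = -(-48)*5 = -4*(-60) = 240)
z(b, d) = 240 - b
((6 + 6)*(8 + 0))*4 + z(x(-5), -4) = ((6 + 6)*(8 + 0))*4 + (240 - (-3/8 + (1/4)*(-5))) = (12*8)*4 + (240 - (-3/8 - 5/4)) = 96*4 + (240 - 1*(-13/8)) = 384 + (240 + 13/8) = 384 + 1933/8 = 5005/8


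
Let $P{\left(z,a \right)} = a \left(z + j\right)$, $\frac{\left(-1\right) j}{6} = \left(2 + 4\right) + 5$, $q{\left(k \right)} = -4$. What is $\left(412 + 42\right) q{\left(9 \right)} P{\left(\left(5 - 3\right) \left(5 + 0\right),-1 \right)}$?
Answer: $-101696$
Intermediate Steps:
$j = -66$ ($j = - 6 \left(\left(2 + 4\right) + 5\right) = - 6 \left(6 + 5\right) = \left(-6\right) 11 = -66$)
$P{\left(z,a \right)} = a \left(-66 + z\right)$ ($P{\left(z,a \right)} = a \left(z - 66\right) = a \left(-66 + z\right)$)
$\left(412 + 42\right) q{\left(9 \right)} P{\left(\left(5 - 3\right) \left(5 + 0\right),-1 \right)} = \left(412 + 42\right) \left(- 4 \left(- (-66 + \left(5 - 3\right) \left(5 + 0\right))\right)\right) = 454 \left(- 4 \left(- (-66 + 2 \cdot 5)\right)\right) = 454 \left(- 4 \left(- (-66 + 10)\right)\right) = 454 \left(- 4 \left(\left(-1\right) \left(-56\right)\right)\right) = 454 \left(\left(-4\right) 56\right) = 454 \left(-224\right) = -101696$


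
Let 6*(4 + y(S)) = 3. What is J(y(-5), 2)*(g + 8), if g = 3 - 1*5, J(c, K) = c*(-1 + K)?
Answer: -21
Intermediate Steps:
y(S) = -7/2 (y(S) = -4 + (⅙)*3 = -4 + ½ = -7/2)
g = -2 (g = 3 - 5 = -2)
J(y(-5), 2)*(g + 8) = (-7*(-1 + 2)/2)*(-2 + 8) = -7/2*1*6 = -7/2*6 = -21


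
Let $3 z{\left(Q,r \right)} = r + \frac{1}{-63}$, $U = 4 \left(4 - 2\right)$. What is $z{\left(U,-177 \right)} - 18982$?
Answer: $- \frac{3598750}{189} \approx -19041.0$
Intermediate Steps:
$U = 8$ ($U = 4 \cdot 2 = 8$)
$z{\left(Q,r \right)} = - \frac{1}{189} + \frac{r}{3}$ ($z{\left(Q,r \right)} = \frac{r + \frac{1}{-63}}{3} = \frac{r - \frac{1}{63}}{3} = \frac{- \frac{1}{63} + r}{3} = - \frac{1}{189} + \frac{r}{3}$)
$z{\left(U,-177 \right)} - 18982 = \left(- \frac{1}{189} + \frac{1}{3} \left(-177\right)\right) - 18982 = \left(- \frac{1}{189} - 59\right) - 18982 = - \frac{11152}{189} - 18982 = - \frac{3598750}{189}$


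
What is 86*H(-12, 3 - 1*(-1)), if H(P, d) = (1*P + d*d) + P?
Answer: -688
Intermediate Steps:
H(P, d) = d² + 2*P (H(P, d) = (P + d²) + P = d² + 2*P)
86*H(-12, 3 - 1*(-1)) = 86*((3 - 1*(-1))² + 2*(-12)) = 86*((3 + 1)² - 24) = 86*(4² - 24) = 86*(16 - 24) = 86*(-8) = -688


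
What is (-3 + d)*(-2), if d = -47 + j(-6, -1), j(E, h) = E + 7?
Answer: 98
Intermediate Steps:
j(E, h) = 7 + E
d = -46 (d = -47 + (7 - 6) = -47 + 1 = -46)
(-3 + d)*(-2) = (-3 - 46)*(-2) = -49*(-2) = 98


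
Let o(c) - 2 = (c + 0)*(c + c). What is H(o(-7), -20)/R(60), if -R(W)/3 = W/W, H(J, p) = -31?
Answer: 31/3 ≈ 10.333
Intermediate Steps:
o(c) = 2 + 2*c² (o(c) = 2 + (c + 0)*(c + c) = 2 + c*(2*c) = 2 + 2*c²)
R(W) = -3 (R(W) = -3*W/W = -3*1 = -3)
H(o(-7), -20)/R(60) = -31/(-3) = -31*(-⅓) = 31/3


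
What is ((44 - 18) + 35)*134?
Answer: 8174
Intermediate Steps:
((44 - 18) + 35)*134 = (26 + 35)*134 = 61*134 = 8174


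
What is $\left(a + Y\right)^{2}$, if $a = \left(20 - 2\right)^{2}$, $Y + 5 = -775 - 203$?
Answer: $434281$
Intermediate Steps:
$Y = -983$ ($Y = -5 - 978 = -983$)
$a = 324$ ($a = 18^{2} = 324$)
$\left(a + Y\right)^{2} = \left(324 - 983\right)^{2} = \left(-659\right)^{2} = 434281$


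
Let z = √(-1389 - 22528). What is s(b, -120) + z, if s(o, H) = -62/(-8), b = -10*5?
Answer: 31/4 + I*√23917 ≈ 7.75 + 154.65*I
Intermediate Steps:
b = -50
s(o, H) = 31/4 (s(o, H) = -62*(-⅛) = 31/4)
z = I*√23917 (z = √(-23917) = I*√23917 ≈ 154.65*I)
s(b, -120) + z = 31/4 + I*√23917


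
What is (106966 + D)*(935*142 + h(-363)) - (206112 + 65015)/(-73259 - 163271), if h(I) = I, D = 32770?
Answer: 4376283867555687/236530 ≈ 1.8502e+10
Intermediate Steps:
(106966 + D)*(935*142 + h(-363)) - (206112 + 65015)/(-73259 - 163271) = (106966 + 32770)*(935*142 - 363) - (206112 + 65015)/(-73259 - 163271) = 139736*(132770 - 363) - 271127/(-236530) = 139736*132407 - 271127*(-1)/236530 = 18502024552 - 1*(-271127/236530) = 18502024552 + 271127/236530 = 4376283867555687/236530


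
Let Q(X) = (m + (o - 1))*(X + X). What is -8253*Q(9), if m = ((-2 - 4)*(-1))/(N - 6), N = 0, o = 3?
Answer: -148554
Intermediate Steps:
m = -1 (m = ((-2 - 4)*(-1))/(0 - 6) = -6*(-1)/(-6) = 6*(-⅙) = -1)
Q(X) = 2*X (Q(X) = (-1 + (3 - 1))*(X + X) = (-1 + 2)*(2*X) = 1*(2*X) = 2*X)
-8253*Q(9) = -16506*9 = -8253*18 = -148554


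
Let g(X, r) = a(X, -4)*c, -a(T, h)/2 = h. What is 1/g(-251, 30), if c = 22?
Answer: 1/176 ≈ 0.0056818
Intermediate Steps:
a(T, h) = -2*h
g(X, r) = 176 (g(X, r) = -2*(-4)*22 = 8*22 = 176)
1/g(-251, 30) = 1/176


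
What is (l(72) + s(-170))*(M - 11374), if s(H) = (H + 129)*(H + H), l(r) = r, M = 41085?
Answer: 416310532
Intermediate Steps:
s(H) = 2*H*(129 + H) (s(H) = (129 + H)*(2*H) = 2*H*(129 + H))
(l(72) + s(-170))*(M - 11374) = (72 + 2*(-170)*(129 - 170))*(41085 - 11374) = (72 + 2*(-170)*(-41))*29711 = (72 + 13940)*29711 = 14012*29711 = 416310532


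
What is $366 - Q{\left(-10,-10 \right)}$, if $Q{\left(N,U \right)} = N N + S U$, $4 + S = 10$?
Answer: $326$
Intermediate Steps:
$S = 6$ ($S = -4 + 10 = 6$)
$Q{\left(N,U \right)} = N^{2} + 6 U$ ($Q{\left(N,U \right)} = N N + 6 U = N^{2} + 6 U$)
$366 - Q{\left(-10,-10 \right)} = 366 - \left(\left(-10\right)^{2} + 6 \left(-10\right)\right) = 366 - \left(100 - 60\right) = 366 - 40 = 326$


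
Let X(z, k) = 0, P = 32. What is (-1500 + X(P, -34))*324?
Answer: -486000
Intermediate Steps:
(-1500 + X(P, -34))*324 = (-1500 + 0)*324 = -1500*324 = -486000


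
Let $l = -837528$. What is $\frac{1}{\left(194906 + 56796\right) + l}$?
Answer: $- \frac{1}{585826} \approx -1.707 \cdot 10^{-6}$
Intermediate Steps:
$\frac{1}{\left(194906 + 56796\right) + l} = \frac{1}{\left(194906 + 56796\right) - 837528} = \frac{1}{251702 - 837528} = \frac{1}{-585826} = - \frac{1}{585826}$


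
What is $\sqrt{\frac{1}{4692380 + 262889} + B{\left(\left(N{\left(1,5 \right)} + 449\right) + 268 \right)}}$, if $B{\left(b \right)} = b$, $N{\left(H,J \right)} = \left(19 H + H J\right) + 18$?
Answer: $\frac{2 \sqrt{4659252592371817}}{4955269} \approx 27.55$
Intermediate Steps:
$N{\left(H,J \right)} = 18 + 19 H + H J$
$\sqrt{\frac{1}{4692380 + 262889} + B{\left(\left(N{\left(1,5 \right)} + 449\right) + 268 \right)}} = \sqrt{\frac{1}{4692380 + 262889} + \left(\left(\left(18 + 19 \cdot 1 + 1 \cdot 5\right) + 449\right) + 268\right)} = \sqrt{\frac{1}{4955269} + \left(\left(\left(18 + 19 + 5\right) + 449\right) + 268\right)} = \sqrt{\frac{1}{4955269} + \left(\left(42 + 449\right) + 268\right)} = \sqrt{\frac{1}{4955269} + \left(491 + 268\right)} = \sqrt{\frac{1}{4955269} + 759} = \sqrt{\frac{3761049172}{4955269}} = \frac{2 \sqrt{4659252592371817}}{4955269}$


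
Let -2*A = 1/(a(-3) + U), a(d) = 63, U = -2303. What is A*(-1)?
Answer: -1/4480 ≈ -0.00022321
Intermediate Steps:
A = 1/4480 (A = -1/(2*(63 - 2303)) = -1/2/(-2240) = -1/2*(-1/2240) = 1/4480 ≈ 0.00022321)
A*(-1) = (1/4480)*(-1) = -1/4480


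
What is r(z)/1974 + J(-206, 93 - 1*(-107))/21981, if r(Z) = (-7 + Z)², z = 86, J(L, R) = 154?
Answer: 45829139/14463498 ≈ 3.1686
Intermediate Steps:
r(z)/1974 + J(-206, 93 - 1*(-107))/21981 = (-7 + 86)²/1974 + 154/21981 = 79²*(1/1974) + 154*(1/21981) = 6241*(1/1974) + 154/21981 = 6241/1974 + 154/21981 = 45829139/14463498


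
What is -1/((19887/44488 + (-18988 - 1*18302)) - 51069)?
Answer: 44488/3930895305 ≈ 1.1318e-5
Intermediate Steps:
-1/((19887/44488 + (-18988 - 1*18302)) - 51069) = -1/((19887*(1/44488) + (-18988 - 18302)) - 51069) = -1/((19887/44488 - 37290) - 51069) = -1/(-1658937633/44488 - 51069) = -1/(-3930895305/44488) = -1*(-44488/3930895305) = 44488/3930895305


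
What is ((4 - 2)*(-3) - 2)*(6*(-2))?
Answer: 96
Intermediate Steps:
((4 - 2)*(-3) - 2)*(6*(-2)) = (2*(-3) - 2)*(-12) = (-6 - 2)*(-12) = -8*(-12) = 96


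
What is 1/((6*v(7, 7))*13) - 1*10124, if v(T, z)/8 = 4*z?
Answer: -176886527/17472 ≈ -10124.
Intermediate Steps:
v(T, z) = 32*z (v(T, z) = 8*(4*z) = 32*z)
1/((6*v(7, 7))*13) - 1*10124 = 1/((6*(32*7))*13) - 1*10124 = 1/((6*224)*13) - 10124 = 1/(1344*13) - 10124 = 1/17472 - 10124 = -176886527/17472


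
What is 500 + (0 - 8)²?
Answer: 564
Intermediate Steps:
500 + (0 - 8)² = 500 + (-8)² = 500 + 64 = 564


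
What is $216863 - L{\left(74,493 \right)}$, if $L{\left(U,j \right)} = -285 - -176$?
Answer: $216972$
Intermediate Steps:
$L{\left(U,j \right)} = -109$ ($L{\left(U,j \right)} = -285 + 176 = -109$)
$216863 - L{\left(74,493 \right)} = 216863 - -109 = 216863 + 109 = 216972$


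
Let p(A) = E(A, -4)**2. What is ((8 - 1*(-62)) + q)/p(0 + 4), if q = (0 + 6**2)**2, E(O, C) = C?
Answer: 683/8 ≈ 85.375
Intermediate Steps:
q = 1296 (q = (0 + 36)**2 = 36**2 = 1296)
p(A) = 16 (p(A) = (-4)**2 = 16)
((8 - 1*(-62)) + q)/p(0 + 4) = ((8 - 1*(-62)) + 1296)/16 = ((8 + 62) + 1296)/16 = (70 + 1296)/16 = (1/16)*1366 = 683/8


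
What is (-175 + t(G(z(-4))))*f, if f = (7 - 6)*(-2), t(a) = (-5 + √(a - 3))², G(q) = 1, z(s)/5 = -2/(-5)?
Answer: 304 + 20*I*√2 ≈ 304.0 + 28.284*I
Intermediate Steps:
z(s) = 2 (z(s) = 5*(-2/(-5)) = 5*(-2*(-⅕)) = 5*(⅖) = 2)
t(a) = (-5 + √(-3 + a))²
f = -2 (f = 1*(-2) = -2)
(-175 + t(G(z(-4))))*f = (-175 + (-5 + √(-3 + 1))²)*(-2) = (-175 + (-5 + √(-2))²)*(-2) = (-175 + (-5 + I*√2)²)*(-2) = 350 - 2*(-5 + I*√2)²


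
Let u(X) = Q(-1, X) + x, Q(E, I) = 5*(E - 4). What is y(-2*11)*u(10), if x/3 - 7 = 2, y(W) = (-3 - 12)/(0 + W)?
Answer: 15/11 ≈ 1.3636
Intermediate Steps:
Q(E, I) = -20 + 5*E (Q(E, I) = 5*(-4 + E) = -20 + 5*E)
y(W) = -15/W
x = 27 (x = 21 + 3*2 = 21 + 6 = 27)
u(X) = 2 (u(X) = (-20 + 5*(-1)) + 27 = (-20 - 5) + 27 = -25 + 27 = 2)
y(-2*11)*u(10) = -15/((-2*11))*2 = -15/(-22)*2 = -15*(-1/22)*2 = (15/22)*2 = 15/11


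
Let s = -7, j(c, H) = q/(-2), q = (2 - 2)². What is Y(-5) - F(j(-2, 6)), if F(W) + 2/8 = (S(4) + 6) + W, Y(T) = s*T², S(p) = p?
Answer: -739/4 ≈ -184.75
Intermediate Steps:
q = 0 (q = 0² = 0)
j(c, H) = 0 (j(c, H) = 0/(-2) = 0*(-½) = 0)
Y(T) = -7*T²
F(W) = 39/4 + W (F(W) = -¼ + ((4 + 6) + W) = -¼ + (10 + W) = 39/4 + W)
Y(-5) - F(j(-2, 6)) = -7*(-5)² - (39/4 + 0) = -7*25 - 1*39/4 = -175 - 39/4 = -739/4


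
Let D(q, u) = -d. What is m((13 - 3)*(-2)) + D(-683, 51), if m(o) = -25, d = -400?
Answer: 375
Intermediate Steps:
D(q, u) = 400 (D(q, u) = -1*(-400) = 400)
m((13 - 3)*(-2)) + D(-683, 51) = -25 + 400 = 375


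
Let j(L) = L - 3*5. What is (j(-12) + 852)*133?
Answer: 109725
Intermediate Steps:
j(L) = -15 + L (j(L) = L - 15 = -15 + L)
(j(-12) + 852)*133 = ((-15 - 12) + 852)*133 = (-27 + 852)*133 = 825*133 = 109725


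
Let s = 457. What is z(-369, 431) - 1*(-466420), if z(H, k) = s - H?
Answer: 467246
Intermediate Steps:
z(H, k) = 457 - H
z(-369, 431) - 1*(-466420) = (457 - 1*(-369)) - 1*(-466420) = (457 + 369) + 466420 = 826 + 466420 = 467246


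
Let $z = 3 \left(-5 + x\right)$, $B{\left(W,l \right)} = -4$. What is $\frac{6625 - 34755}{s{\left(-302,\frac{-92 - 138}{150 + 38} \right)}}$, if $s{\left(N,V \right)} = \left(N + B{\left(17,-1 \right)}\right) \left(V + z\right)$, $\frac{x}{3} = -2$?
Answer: $- \frac{1322110}{492201} \approx -2.6861$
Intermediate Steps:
$x = -6$ ($x = 3 \left(-2\right) = -6$)
$z = -33$ ($z = 3 \left(-5 - 6\right) = 3 \left(-11\right) = -33$)
$s{\left(N,V \right)} = \left(-33 + V\right) \left(-4 + N\right)$ ($s{\left(N,V \right)} = \left(N - 4\right) \left(V - 33\right) = \left(-4 + N\right) \left(-33 + V\right) = \left(-33 + V\right) \left(-4 + N\right)$)
$\frac{6625 - 34755}{s{\left(-302,\frac{-92 - 138}{150 + 38} \right)}} = \frac{6625 - 34755}{132 - -9966 - 4 \frac{-92 - 138}{150 + 38} - 302 \frac{-92 - 138}{150 + 38}} = - \frac{28130}{132 + 9966 - 4 \left(- \frac{230}{188}\right) - 302 \left(- \frac{230}{188}\right)} = - \frac{28130}{132 + 9966 - 4 \left(\left(-230\right) \frac{1}{188}\right) - 302 \left(\left(-230\right) \frac{1}{188}\right)} = - \frac{28130}{132 + 9966 - - \frac{230}{47} - - \frac{17365}{47}} = - \frac{28130}{132 + 9966 + \frac{230}{47} + \frac{17365}{47}} = - \frac{28130}{\frac{492201}{47}} = \left(-28130\right) \frac{47}{492201} = - \frac{1322110}{492201}$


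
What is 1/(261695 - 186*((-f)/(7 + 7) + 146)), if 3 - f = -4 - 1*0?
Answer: 1/234632 ≈ 4.2620e-6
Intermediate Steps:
f = 7 (f = 3 - (-4 - 1*0) = 3 - (-4 + 0) = 3 - 1*(-4) = 3 + 4 = 7)
1/(261695 - 186*((-f)/(7 + 7) + 146)) = 1/(261695 - 186*((-1*7)/(7 + 7) + 146)) = 1/(261695 - 186*(-7/14 + 146)) = 1/(261695 - 186*(-7*1/14 + 146)) = 1/(261695 - 186*(-1/2 + 146)) = 1/(261695 - 186*291/2) = 1/(261695 - 27063) = 1/234632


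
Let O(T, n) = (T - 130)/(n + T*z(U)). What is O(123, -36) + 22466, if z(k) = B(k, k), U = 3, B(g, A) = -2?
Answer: 6335419/282 ≈ 22466.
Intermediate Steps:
z(k) = -2
O(T, n) = (-130 + T)/(n - 2*T) (O(T, n) = (T - 130)/(n + T*(-2)) = (-130 + T)/(n - 2*T))
O(123, -36) + 22466 = (-130 + 123)/(-36 - 2*123) + 22466 = -7/(-36 - 246) + 22466 = -7/(-282) + 22466 = -1/282*(-7) + 22466 = 7/282 + 22466 = 6335419/282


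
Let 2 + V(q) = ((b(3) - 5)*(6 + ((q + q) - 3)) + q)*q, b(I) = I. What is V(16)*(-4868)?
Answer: 4215688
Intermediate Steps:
V(q) = -2 + q*(-6 - 3*q) (V(q) = -2 + ((3 - 5)*(6 + ((q + q) - 3)) + q)*q = -2 + (-2*(6 + (2*q - 3)) + q)*q = -2 + (-2*(6 + (-3 + 2*q)) + q)*q = -2 + (-2*(3 + 2*q) + q)*q = -2 + ((-6 - 4*q) + q)*q = -2 + (-6 - 3*q)*q = -2 + q*(-6 - 3*q))
V(16)*(-4868) = (-2 - 6*16 - 3*16**2)*(-4868) = (-2 - 96 - 3*256)*(-4868) = (-2 - 96 - 768)*(-4868) = -866*(-4868) = 4215688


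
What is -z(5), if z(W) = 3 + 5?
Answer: -8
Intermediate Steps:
z(W) = 8
-z(5) = -1*8 = -8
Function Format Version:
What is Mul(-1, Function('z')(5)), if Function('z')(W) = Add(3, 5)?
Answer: -8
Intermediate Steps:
Function('z')(W) = 8
Mul(-1, Function('z')(5)) = Mul(-1, 8) = -8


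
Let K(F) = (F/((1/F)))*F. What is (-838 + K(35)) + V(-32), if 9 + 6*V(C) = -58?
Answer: 252155/6 ≈ 42026.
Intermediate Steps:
V(C) = -67/6 (V(C) = -3/2 + (⅙)*(-58) = -3/2 - 29/3 = -67/6)
K(F) = F³ (K(F) = (F/(1/F))*F = (F*F)*F = F²*F = F³)
(-838 + K(35)) + V(-32) = (-838 + 35³) - 67/6 = (-838 + 42875) - 67/6 = 42037 - 67/6 = 252155/6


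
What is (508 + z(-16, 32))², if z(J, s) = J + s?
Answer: 274576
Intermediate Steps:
(508 + z(-16, 32))² = (508 + (-16 + 32))² = (508 + 16)² = 524² = 274576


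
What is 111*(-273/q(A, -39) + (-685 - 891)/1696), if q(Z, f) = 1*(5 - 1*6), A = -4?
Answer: 6402369/212 ≈ 30200.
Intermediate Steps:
q(Z, f) = -1 (q(Z, f) = 1*(5 - 6) = 1*(-1) = -1)
111*(-273/q(A, -39) + (-685 - 891)/1696) = 111*(-273/(-1) + (-685 - 891)/1696) = 111*(-273*(-1) - 1576*1/1696) = 111*(273 - 197/212) = 111*(57679/212) = 6402369/212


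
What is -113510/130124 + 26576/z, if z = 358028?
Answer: -422517987/529409494 ≈ -0.79809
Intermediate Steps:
-113510/130124 + 26576/z = -113510/130124 + 26576/358028 = -113510*1/130124 + 26576*(1/358028) = -56755/65062 + 604/8137 = -422517987/529409494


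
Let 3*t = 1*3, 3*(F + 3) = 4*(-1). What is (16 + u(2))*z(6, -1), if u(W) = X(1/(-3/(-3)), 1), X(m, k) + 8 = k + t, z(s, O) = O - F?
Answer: 100/3 ≈ 33.333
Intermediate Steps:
F = -13/3 (F = -3 + (4*(-1))/3 = -3 + (⅓)*(-4) = -3 - 4/3 = -13/3 ≈ -4.3333)
t = 1 (t = (1*3)/3 = (⅓)*3 = 1)
z(s, O) = 13/3 + O (z(s, O) = O - 1*(-13/3) = O + 13/3 = 13/3 + O)
X(m, k) = -7 + k (X(m, k) = -8 + (k + 1) = -8 + (1 + k) = -7 + k)
u(W) = -6 (u(W) = -7 + 1 = -6)
(16 + u(2))*z(6, -1) = (16 - 6)*(13/3 - 1) = 10*(10/3) = 100/3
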